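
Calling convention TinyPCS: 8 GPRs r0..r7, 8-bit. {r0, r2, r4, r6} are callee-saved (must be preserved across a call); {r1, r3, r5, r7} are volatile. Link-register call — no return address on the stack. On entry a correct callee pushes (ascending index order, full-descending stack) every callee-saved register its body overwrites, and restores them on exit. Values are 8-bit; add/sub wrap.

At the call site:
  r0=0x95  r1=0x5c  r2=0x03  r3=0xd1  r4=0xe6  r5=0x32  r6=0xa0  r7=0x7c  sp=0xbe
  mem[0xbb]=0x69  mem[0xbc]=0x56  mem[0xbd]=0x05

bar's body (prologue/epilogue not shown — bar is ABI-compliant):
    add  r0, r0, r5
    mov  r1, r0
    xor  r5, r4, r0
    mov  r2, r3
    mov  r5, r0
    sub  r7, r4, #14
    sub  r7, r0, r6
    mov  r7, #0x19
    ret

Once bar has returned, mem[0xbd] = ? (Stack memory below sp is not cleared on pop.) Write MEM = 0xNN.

prologue: push r0 → mem[0xbd]=0x95, sp=0xbd
prologue: push r2 → mem[0xbc]=0x03, sp=0xbc
body[0] add  r0, r0, r5 → r0=0xc7
body[1] mov  r1, r0 → r1=0xc7
body[2] xor  r5, r4, r0 → r5=0x21
body[3] mov  r2, r3 → r2=0xd1
body[4] mov  r5, r0 → r5=0xc7
body[5] sub  r7, r4, #14 → r7=0xd8
body[6] sub  r7, r0, r6 → r7=0x27
body[7] mov  r7, #0x19 → r7=0x19
epilogue: pop r2=0x03, sp=0xbd
epilogue: pop r0=0x95, sp=0xbe
prologue pushed ['r0', 'r2'] at ['0xbd', '0xbc']

MEM = 0x95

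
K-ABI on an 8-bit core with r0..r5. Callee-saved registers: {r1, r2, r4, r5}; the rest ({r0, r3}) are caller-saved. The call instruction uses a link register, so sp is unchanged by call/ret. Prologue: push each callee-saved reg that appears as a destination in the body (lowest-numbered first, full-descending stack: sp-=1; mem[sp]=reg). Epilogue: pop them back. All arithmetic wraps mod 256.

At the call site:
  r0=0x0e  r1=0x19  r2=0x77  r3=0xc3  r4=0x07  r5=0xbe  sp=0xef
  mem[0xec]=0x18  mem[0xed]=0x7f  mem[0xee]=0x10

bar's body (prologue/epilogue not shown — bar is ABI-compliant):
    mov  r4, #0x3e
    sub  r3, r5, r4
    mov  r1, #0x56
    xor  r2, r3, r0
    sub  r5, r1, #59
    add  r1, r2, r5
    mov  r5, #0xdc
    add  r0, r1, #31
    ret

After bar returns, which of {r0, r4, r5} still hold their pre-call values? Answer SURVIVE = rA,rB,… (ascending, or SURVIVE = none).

SURVIVE = r4,r5

prologue: push r1 -> mem[0xee]=0x19, sp=0xee
prologue: push r2 -> mem[0xed]=0x77, sp=0xed
prologue: push r4 -> mem[0xec]=0x07, sp=0xec
prologue: push r5 -> mem[0xeb]=0xbe, sp=0xeb
body[0] mov  r4, #0x3e -> r4=0x3e
body[1] sub  r3, r5, r4 -> r3=0x80
body[2] mov  r1, #0x56 -> r1=0x56
body[3] xor  r2, r3, r0 -> r2=0x8e
body[4] sub  r5, r1, #59 -> r5=0x1b
body[5] add  r1, r2, r5 -> r1=0xa9
body[6] mov  r5, #0xdc -> r5=0xdc
body[7] add  r0, r1, #31 -> r0=0xc8
epilogue: pop r5=0xbe, sp=0xec
epilogue: pop r4=0x07, sp=0xed
epilogue: pop r2=0x77, sp=0xee
epilogue: pop r1=0x19, sp=0xef
r0: caller-saved, written=True
r4: callee-saved, written=True
r5: callee-saved, written=True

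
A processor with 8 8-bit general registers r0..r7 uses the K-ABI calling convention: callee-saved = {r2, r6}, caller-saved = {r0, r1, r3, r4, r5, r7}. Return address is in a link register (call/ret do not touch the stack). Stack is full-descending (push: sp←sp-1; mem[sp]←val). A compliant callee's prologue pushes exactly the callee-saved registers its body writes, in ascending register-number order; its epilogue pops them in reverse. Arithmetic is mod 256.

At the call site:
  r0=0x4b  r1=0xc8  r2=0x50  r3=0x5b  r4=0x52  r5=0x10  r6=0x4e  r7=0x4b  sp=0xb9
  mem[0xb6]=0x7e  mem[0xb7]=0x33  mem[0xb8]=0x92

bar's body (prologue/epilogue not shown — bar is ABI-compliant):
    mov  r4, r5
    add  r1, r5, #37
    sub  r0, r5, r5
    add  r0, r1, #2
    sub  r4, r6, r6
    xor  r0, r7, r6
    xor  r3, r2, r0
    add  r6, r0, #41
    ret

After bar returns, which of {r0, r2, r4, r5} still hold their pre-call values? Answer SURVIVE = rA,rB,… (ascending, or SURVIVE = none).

prologue: push r6 -> mem[0xb8]=0x4e, sp=0xb8
body[0] mov  r4, r5 -> r4=0x10
body[1] add  r1, r5, #37 -> r1=0x35
body[2] sub  r0, r5, r5 -> r0=0x00
body[3] add  r0, r1, #2 -> r0=0x37
body[4] sub  r4, r6, r6 -> r4=0x00
body[5] xor  r0, r7, r6 -> r0=0x05
body[6] xor  r3, r2, r0 -> r3=0x55
body[7] add  r6, r0, #41 -> r6=0x2e
epilogue: pop r6=0x4e, sp=0xb9
r0: caller-saved, written=True
r2: callee-saved, written=False
r4: caller-saved, written=True
r5: caller-saved, written=False

SURVIVE = r2,r5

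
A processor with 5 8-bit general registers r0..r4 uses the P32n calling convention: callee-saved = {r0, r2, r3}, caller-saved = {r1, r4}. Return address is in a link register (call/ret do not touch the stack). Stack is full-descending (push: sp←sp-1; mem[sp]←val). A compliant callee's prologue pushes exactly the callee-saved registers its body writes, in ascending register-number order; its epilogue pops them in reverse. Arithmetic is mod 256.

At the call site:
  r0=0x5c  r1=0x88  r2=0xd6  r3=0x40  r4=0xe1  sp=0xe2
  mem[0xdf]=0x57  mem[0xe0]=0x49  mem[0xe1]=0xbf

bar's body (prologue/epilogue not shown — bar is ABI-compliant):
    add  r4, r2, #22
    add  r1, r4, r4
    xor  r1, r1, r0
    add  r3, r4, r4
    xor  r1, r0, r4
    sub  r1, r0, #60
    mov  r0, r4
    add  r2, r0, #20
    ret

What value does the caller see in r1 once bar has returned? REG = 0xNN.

REG = 0x20

prologue: push r0 -> mem[0xe1]=0x5c, sp=0xe1
prologue: push r2 -> mem[0xe0]=0xd6, sp=0xe0
prologue: push r3 -> mem[0xdf]=0x40, sp=0xdf
body[0] add  r4, r2, #22 -> r4=0xec
body[1] add  r1, r4, r4 -> r1=0xd8
body[2] xor  r1, r1, r0 -> r1=0x84
body[3] add  r3, r4, r4 -> r3=0xd8
body[4] xor  r1, r0, r4 -> r1=0xb0
body[5] sub  r1, r0, #60 -> r1=0x20
body[6] mov  r0, r4 -> r0=0xec
body[7] add  r2, r0, #20 -> r2=0x00
epilogue: pop r3=0x40, sp=0xe0
epilogue: pop r2=0xd6, sp=0xe1
epilogue: pop r0=0x5c, sp=0xe2
r1 is caller-saved -> body value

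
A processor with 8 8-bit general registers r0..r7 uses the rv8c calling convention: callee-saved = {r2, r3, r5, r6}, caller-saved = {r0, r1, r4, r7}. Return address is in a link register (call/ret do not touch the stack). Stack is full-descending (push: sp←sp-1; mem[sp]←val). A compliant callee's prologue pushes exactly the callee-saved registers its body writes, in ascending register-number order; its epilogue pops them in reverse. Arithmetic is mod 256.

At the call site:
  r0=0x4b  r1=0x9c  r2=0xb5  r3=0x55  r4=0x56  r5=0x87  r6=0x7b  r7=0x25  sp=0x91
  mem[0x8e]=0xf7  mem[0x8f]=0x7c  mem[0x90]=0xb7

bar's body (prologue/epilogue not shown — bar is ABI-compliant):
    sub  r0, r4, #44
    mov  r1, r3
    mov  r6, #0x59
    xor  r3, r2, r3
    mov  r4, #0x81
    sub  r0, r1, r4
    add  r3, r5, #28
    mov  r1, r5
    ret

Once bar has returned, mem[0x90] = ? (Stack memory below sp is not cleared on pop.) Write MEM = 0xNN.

MEM = 0x55

prologue: push r3 → mem[0x90]=0x55, sp=0x90
prologue: push r6 → mem[0x8f]=0x7b, sp=0x8f
body[0] sub  r0, r4, #44 → r0=0x2a
body[1] mov  r1, r3 → r1=0x55
body[2] mov  r6, #0x59 → r6=0x59
body[3] xor  r3, r2, r3 → r3=0xe0
body[4] mov  r4, #0x81 → r4=0x81
body[5] sub  r0, r1, r4 → r0=0xd4
body[6] add  r3, r5, #28 → r3=0xa3
body[7] mov  r1, r5 → r1=0x87
epilogue: pop r6=0x7b, sp=0x90
epilogue: pop r3=0x55, sp=0x91
prologue pushed ['r3', 'r6'] at ['0x90', '0x8f']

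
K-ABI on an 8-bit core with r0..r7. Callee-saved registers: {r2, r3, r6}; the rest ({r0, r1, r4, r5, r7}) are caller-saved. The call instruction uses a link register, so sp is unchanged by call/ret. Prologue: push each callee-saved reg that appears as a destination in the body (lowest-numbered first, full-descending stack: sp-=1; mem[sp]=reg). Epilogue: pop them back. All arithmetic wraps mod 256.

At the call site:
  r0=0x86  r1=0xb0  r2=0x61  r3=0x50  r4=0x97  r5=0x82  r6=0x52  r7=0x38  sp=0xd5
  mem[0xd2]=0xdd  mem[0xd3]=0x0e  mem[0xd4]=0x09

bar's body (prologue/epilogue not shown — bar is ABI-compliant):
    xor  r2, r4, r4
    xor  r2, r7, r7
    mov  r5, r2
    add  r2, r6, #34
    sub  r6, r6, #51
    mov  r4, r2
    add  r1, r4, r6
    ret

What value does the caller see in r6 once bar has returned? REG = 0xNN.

REG = 0x52

prologue: push r2 -> mem[0xd4]=0x61, sp=0xd4
prologue: push r6 -> mem[0xd3]=0x52, sp=0xd3
body[0] xor  r2, r4, r4 -> r2=0x00
body[1] xor  r2, r7, r7 -> r2=0x00
body[2] mov  r5, r2 -> r5=0x00
body[3] add  r2, r6, #34 -> r2=0x74
body[4] sub  r6, r6, #51 -> r6=0x1f
body[5] mov  r4, r2 -> r4=0x74
body[6] add  r1, r4, r6 -> r1=0x93
epilogue: pop r6=0x52, sp=0xd4
epilogue: pop r2=0x61, sp=0xd5
r6 is callee-saved -> restored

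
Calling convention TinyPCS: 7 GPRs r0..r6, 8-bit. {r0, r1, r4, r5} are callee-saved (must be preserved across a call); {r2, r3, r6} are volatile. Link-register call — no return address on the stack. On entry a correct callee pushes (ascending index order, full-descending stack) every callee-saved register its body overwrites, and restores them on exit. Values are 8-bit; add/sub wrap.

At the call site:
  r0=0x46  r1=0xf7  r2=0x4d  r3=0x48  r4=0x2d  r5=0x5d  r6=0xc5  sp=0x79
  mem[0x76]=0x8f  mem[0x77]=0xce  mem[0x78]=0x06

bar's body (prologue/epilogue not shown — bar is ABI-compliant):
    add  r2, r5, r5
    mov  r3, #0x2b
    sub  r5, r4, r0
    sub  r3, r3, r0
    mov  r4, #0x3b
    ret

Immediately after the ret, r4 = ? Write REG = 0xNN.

REG = 0x2d

prologue: push r4 -> mem[0x78]=0x2d, sp=0x78
prologue: push r5 -> mem[0x77]=0x5d, sp=0x77
body[0] add  r2, r5, r5 -> r2=0xba
body[1] mov  r3, #0x2b -> r3=0x2b
body[2] sub  r5, r4, r0 -> r5=0xe7
body[3] sub  r3, r3, r0 -> r3=0xe5
body[4] mov  r4, #0x3b -> r4=0x3b
epilogue: pop r5=0x5d, sp=0x78
epilogue: pop r4=0x2d, sp=0x79
r4 is callee-saved -> restored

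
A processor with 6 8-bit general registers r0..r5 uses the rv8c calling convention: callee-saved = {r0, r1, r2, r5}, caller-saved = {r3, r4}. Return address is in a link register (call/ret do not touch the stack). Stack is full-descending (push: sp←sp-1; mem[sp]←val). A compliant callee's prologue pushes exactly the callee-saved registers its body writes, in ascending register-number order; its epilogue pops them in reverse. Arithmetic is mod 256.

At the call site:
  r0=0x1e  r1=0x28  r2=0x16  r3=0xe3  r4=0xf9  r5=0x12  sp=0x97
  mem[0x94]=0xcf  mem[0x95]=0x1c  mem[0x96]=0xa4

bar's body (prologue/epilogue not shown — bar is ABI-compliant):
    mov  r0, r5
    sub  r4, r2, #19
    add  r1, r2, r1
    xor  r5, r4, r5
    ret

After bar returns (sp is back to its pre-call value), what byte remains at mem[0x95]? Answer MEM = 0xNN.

prologue: push r0 -> mem[0x96]=0x1e, sp=0x96
prologue: push r1 -> mem[0x95]=0x28, sp=0x95
prologue: push r5 -> mem[0x94]=0x12, sp=0x94
body[0] mov  r0, r5 -> r0=0x12
body[1] sub  r4, r2, #19 -> r4=0x03
body[2] add  r1, r2, r1 -> r1=0x3e
body[3] xor  r5, r4, r5 -> r5=0x11
epilogue: pop r5=0x12, sp=0x95
epilogue: pop r1=0x28, sp=0x96
epilogue: pop r0=0x1e, sp=0x97
prologue pushed ['r0', 'r1', 'r5'] at ['0x96', '0x95', '0x94']

MEM = 0x28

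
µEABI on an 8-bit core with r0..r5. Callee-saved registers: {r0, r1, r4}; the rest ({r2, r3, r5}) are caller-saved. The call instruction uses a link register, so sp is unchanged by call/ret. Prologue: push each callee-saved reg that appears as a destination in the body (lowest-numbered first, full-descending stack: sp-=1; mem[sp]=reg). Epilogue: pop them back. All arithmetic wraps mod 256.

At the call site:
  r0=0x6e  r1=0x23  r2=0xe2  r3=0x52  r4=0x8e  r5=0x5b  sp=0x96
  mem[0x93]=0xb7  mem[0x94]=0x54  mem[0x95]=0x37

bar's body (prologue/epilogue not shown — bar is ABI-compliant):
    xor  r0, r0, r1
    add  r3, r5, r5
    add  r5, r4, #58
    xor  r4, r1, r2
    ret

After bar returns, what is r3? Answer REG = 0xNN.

prologue: push r0 -> mem[0x95]=0x6e, sp=0x95
prologue: push r4 -> mem[0x94]=0x8e, sp=0x94
body[0] xor  r0, r0, r1 -> r0=0x4d
body[1] add  r3, r5, r5 -> r3=0xb6
body[2] add  r5, r4, #58 -> r5=0xc8
body[3] xor  r4, r1, r2 -> r4=0xc1
epilogue: pop r4=0x8e, sp=0x95
epilogue: pop r0=0x6e, sp=0x96
r3 is caller-saved -> body value

REG = 0xb6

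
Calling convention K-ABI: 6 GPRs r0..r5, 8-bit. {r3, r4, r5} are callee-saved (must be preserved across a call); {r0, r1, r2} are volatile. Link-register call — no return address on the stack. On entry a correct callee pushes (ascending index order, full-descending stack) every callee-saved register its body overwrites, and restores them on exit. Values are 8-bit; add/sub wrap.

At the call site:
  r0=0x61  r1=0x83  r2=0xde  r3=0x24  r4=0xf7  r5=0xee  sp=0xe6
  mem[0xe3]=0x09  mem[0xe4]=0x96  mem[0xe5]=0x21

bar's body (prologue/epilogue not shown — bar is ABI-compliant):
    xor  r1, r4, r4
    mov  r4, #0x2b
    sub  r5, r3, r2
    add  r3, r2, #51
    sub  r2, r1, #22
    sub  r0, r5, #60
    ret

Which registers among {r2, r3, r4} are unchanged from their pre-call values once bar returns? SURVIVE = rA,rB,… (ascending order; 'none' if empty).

prologue: push r3 -> mem[0xe5]=0x24, sp=0xe5
prologue: push r4 -> mem[0xe4]=0xf7, sp=0xe4
prologue: push r5 -> mem[0xe3]=0xee, sp=0xe3
body[0] xor  r1, r4, r4 -> r1=0x00
body[1] mov  r4, #0x2b -> r4=0x2b
body[2] sub  r5, r3, r2 -> r5=0x46
body[3] add  r3, r2, #51 -> r3=0x11
body[4] sub  r2, r1, #22 -> r2=0xea
body[5] sub  r0, r5, #60 -> r0=0x0a
epilogue: pop r5=0xee, sp=0xe4
epilogue: pop r4=0xf7, sp=0xe5
epilogue: pop r3=0x24, sp=0xe6
r2: caller-saved, written=True
r3: callee-saved, written=True
r4: callee-saved, written=True

SURVIVE = r3,r4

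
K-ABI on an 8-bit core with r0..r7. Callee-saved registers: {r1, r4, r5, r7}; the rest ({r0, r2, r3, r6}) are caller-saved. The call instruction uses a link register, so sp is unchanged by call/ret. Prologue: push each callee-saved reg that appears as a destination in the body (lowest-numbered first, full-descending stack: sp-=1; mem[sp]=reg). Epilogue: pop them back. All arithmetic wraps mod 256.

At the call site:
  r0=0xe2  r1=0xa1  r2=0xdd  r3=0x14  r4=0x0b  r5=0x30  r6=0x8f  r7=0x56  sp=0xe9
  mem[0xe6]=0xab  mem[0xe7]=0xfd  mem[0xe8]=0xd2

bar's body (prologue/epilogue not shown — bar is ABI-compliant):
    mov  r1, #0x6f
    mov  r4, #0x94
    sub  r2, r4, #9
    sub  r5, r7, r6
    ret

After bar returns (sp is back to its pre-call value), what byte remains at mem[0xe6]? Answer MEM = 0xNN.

prologue: push r1 → mem[0xe8]=0xa1, sp=0xe8
prologue: push r4 → mem[0xe7]=0x0b, sp=0xe7
prologue: push r5 → mem[0xe6]=0x30, sp=0xe6
body[0] mov  r1, #0x6f → r1=0x6f
body[1] mov  r4, #0x94 → r4=0x94
body[2] sub  r2, r4, #9 → r2=0x8b
body[3] sub  r5, r7, r6 → r5=0xc7
epilogue: pop r5=0x30, sp=0xe7
epilogue: pop r4=0x0b, sp=0xe8
epilogue: pop r1=0xa1, sp=0xe9
prologue pushed ['r1', 'r4', 'r5'] at ['0xe8', '0xe7', '0xe6']

MEM = 0x30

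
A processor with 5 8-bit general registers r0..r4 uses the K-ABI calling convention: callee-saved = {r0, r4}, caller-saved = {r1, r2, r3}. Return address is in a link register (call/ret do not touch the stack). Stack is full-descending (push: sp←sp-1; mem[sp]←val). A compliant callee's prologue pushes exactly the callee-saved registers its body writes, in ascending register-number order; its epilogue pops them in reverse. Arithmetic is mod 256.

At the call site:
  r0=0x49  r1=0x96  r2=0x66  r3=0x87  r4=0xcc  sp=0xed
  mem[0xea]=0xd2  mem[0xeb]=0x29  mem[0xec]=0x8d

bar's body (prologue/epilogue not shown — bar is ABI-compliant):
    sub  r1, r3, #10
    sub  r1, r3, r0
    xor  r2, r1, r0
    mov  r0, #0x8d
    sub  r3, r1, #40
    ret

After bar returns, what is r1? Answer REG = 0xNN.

prologue: push r0 -> mem[0xec]=0x49, sp=0xec
body[0] sub  r1, r3, #10 -> r1=0x7d
body[1] sub  r1, r3, r0 -> r1=0x3e
body[2] xor  r2, r1, r0 -> r2=0x77
body[3] mov  r0, #0x8d -> r0=0x8d
body[4] sub  r3, r1, #40 -> r3=0x16
epilogue: pop r0=0x49, sp=0xed
r1 is caller-saved -> body value

REG = 0x3e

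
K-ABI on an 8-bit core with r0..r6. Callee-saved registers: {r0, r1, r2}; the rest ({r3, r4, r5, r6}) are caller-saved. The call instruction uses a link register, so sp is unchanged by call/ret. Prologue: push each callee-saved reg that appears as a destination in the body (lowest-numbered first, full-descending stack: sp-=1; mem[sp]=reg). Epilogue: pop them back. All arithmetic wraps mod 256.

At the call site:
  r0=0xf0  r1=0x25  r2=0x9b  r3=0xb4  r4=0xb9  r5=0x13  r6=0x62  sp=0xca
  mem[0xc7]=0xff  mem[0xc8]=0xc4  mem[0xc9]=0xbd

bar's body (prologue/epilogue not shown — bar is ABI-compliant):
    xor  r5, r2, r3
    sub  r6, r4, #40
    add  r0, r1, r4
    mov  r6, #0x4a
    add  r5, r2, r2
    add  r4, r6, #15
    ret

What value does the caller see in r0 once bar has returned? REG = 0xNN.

REG = 0xf0

prologue: push r0 -> mem[0xc9]=0xf0, sp=0xc9
body[0] xor  r5, r2, r3 -> r5=0x2f
body[1] sub  r6, r4, #40 -> r6=0x91
body[2] add  r0, r1, r4 -> r0=0xde
body[3] mov  r6, #0x4a -> r6=0x4a
body[4] add  r5, r2, r2 -> r5=0x36
body[5] add  r4, r6, #15 -> r4=0x59
epilogue: pop r0=0xf0, sp=0xca
r0 is callee-saved -> restored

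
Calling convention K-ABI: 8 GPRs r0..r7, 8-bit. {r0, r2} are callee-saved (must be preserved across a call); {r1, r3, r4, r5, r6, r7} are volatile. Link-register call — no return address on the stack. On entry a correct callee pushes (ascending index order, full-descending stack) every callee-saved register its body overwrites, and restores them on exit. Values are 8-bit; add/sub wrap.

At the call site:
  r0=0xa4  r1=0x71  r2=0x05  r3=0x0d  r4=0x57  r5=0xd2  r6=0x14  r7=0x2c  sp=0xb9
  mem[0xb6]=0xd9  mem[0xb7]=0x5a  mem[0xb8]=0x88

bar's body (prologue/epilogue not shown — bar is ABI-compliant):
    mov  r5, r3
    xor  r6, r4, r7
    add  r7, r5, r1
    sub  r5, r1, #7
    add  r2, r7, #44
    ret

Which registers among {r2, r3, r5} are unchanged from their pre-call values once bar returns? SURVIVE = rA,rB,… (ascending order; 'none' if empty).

prologue: push r2 -> mem[0xb8]=0x05, sp=0xb8
body[0] mov  r5, r3 -> r5=0x0d
body[1] xor  r6, r4, r7 -> r6=0x7b
body[2] add  r7, r5, r1 -> r7=0x7e
body[3] sub  r5, r1, #7 -> r5=0x6a
body[4] add  r2, r7, #44 -> r2=0xaa
epilogue: pop r2=0x05, sp=0xb9
r2: callee-saved, written=True
r3: caller-saved, written=False
r5: caller-saved, written=True

SURVIVE = r2,r3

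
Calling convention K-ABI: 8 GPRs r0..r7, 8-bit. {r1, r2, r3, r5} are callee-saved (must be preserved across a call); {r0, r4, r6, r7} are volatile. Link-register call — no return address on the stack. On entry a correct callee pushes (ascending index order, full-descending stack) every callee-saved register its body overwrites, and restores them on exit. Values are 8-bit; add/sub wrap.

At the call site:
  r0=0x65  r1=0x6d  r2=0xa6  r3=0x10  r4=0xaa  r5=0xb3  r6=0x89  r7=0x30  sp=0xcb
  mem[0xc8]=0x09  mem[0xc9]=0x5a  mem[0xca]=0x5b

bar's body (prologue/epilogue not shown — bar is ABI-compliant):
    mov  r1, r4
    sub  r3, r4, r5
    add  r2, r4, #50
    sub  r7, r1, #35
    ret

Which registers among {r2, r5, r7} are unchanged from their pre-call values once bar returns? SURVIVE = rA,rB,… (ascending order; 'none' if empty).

SURVIVE = r2,r5

prologue: push r1 → mem[0xca]=0x6d, sp=0xca
prologue: push r2 → mem[0xc9]=0xa6, sp=0xc9
prologue: push r3 → mem[0xc8]=0x10, sp=0xc8
body[0] mov  r1, r4 → r1=0xaa
body[1] sub  r3, r4, r5 → r3=0xf7
body[2] add  r2, r4, #50 → r2=0xdc
body[3] sub  r7, r1, #35 → r7=0x87
epilogue: pop r3=0x10, sp=0xc9
epilogue: pop r2=0xa6, sp=0xca
epilogue: pop r1=0x6d, sp=0xcb
r2: callee-saved, written=True
r5: callee-saved, written=False
r7: caller-saved, written=True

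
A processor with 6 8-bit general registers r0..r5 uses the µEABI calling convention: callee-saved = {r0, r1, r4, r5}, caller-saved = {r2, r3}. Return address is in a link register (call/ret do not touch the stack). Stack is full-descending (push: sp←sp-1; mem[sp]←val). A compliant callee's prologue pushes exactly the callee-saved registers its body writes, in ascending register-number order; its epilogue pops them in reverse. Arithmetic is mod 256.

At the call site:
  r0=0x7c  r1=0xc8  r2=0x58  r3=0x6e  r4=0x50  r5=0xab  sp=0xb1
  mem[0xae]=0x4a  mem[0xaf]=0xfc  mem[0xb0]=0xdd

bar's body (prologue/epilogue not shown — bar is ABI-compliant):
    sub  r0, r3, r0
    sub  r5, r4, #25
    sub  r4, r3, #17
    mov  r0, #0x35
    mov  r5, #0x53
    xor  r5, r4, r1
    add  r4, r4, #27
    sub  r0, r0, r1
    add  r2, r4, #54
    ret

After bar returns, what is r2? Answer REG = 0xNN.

prologue: push r0 -> mem[0xb0]=0x7c, sp=0xb0
prologue: push r4 -> mem[0xaf]=0x50, sp=0xaf
prologue: push r5 -> mem[0xae]=0xab, sp=0xae
body[0] sub  r0, r3, r0 -> r0=0xf2
body[1] sub  r5, r4, #25 -> r5=0x37
body[2] sub  r4, r3, #17 -> r4=0x5d
body[3] mov  r0, #0x35 -> r0=0x35
body[4] mov  r5, #0x53 -> r5=0x53
body[5] xor  r5, r4, r1 -> r5=0x95
body[6] add  r4, r4, #27 -> r4=0x78
body[7] sub  r0, r0, r1 -> r0=0x6d
body[8] add  r2, r4, #54 -> r2=0xae
epilogue: pop r5=0xab, sp=0xaf
epilogue: pop r4=0x50, sp=0xb0
epilogue: pop r0=0x7c, sp=0xb1
r2 is caller-saved -> body value

REG = 0xae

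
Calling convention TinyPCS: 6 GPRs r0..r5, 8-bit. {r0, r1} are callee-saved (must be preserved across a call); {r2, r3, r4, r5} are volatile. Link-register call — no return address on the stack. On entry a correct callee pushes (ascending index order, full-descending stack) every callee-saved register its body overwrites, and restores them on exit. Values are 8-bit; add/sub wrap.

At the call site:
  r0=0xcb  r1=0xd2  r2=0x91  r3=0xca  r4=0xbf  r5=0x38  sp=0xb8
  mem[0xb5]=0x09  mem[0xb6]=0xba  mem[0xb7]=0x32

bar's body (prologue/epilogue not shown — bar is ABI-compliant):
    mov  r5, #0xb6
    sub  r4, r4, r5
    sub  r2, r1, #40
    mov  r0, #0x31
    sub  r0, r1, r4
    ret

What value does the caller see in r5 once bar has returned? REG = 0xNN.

REG = 0xb6

prologue: push r0 → mem[0xb7]=0xcb, sp=0xb7
body[0] mov  r5, #0xb6 → r5=0xb6
body[1] sub  r4, r4, r5 → r4=0x09
body[2] sub  r2, r1, #40 → r2=0xaa
body[3] mov  r0, #0x31 → r0=0x31
body[4] sub  r0, r1, r4 → r0=0xc9
epilogue: pop r0=0xcb, sp=0xb8
r5 is caller-saved → body value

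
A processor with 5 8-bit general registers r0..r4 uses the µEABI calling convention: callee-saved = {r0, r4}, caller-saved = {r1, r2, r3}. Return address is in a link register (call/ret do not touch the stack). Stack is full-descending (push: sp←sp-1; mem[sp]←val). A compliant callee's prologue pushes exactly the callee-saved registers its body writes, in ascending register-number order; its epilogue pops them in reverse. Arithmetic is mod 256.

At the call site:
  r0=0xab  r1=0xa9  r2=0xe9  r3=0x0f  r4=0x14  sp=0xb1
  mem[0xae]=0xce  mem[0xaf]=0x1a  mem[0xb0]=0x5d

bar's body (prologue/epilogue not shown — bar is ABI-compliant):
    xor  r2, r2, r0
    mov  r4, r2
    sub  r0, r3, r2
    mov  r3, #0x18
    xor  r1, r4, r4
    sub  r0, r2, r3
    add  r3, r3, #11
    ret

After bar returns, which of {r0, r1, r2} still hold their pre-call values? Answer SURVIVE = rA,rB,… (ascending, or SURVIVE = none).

SURVIVE = r0

prologue: push r0 -> mem[0xb0]=0xab, sp=0xb0
prologue: push r4 -> mem[0xaf]=0x14, sp=0xaf
body[0] xor  r2, r2, r0 -> r2=0x42
body[1] mov  r4, r2 -> r4=0x42
body[2] sub  r0, r3, r2 -> r0=0xcd
body[3] mov  r3, #0x18 -> r3=0x18
body[4] xor  r1, r4, r4 -> r1=0x00
body[5] sub  r0, r2, r3 -> r0=0x2a
body[6] add  r3, r3, #11 -> r3=0x23
epilogue: pop r4=0x14, sp=0xb0
epilogue: pop r0=0xab, sp=0xb1
r0: callee-saved, written=True
r1: caller-saved, written=True
r2: caller-saved, written=True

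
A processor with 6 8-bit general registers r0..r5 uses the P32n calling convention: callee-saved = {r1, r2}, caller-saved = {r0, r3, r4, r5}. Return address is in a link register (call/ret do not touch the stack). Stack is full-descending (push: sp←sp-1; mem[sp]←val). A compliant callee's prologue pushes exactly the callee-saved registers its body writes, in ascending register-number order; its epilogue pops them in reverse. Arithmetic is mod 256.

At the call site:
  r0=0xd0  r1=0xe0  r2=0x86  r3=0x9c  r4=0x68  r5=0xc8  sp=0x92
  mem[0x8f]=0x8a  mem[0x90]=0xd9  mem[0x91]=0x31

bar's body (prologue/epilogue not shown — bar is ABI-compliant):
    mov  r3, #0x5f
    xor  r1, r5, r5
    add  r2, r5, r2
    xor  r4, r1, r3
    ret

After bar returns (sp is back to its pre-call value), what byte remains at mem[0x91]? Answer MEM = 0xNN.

prologue: push r1 → mem[0x91]=0xe0, sp=0x91
prologue: push r2 → mem[0x90]=0x86, sp=0x90
body[0] mov  r3, #0x5f → r3=0x5f
body[1] xor  r1, r5, r5 → r1=0x00
body[2] add  r2, r5, r2 → r2=0x4e
body[3] xor  r4, r1, r3 → r4=0x5f
epilogue: pop r2=0x86, sp=0x91
epilogue: pop r1=0xe0, sp=0x92
prologue pushed ['r1', 'r2'] at ['0x91', '0x90']

MEM = 0xe0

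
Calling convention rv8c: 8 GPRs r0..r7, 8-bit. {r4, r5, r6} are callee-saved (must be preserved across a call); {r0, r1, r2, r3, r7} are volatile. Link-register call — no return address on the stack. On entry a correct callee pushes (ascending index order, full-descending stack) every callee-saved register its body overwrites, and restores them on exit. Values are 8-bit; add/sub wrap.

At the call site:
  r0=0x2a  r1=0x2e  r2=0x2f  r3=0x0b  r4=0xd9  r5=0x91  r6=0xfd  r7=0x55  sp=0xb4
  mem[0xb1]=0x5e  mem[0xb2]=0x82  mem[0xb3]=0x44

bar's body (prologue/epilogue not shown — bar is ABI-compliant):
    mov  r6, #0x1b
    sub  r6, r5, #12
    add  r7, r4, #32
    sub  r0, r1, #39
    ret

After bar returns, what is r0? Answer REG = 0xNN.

REG = 0x07

prologue: push r6 -> mem[0xb3]=0xfd, sp=0xb3
body[0] mov  r6, #0x1b -> r6=0x1b
body[1] sub  r6, r5, #12 -> r6=0x85
body[2] add  r7, r4, #32 -> r7=0xf9
body[3] sub  r0, r1, #39 -> r0=0x07
epilogue: pop r6=0xfd, sp=0xb4
r0 is caller-saved -> body value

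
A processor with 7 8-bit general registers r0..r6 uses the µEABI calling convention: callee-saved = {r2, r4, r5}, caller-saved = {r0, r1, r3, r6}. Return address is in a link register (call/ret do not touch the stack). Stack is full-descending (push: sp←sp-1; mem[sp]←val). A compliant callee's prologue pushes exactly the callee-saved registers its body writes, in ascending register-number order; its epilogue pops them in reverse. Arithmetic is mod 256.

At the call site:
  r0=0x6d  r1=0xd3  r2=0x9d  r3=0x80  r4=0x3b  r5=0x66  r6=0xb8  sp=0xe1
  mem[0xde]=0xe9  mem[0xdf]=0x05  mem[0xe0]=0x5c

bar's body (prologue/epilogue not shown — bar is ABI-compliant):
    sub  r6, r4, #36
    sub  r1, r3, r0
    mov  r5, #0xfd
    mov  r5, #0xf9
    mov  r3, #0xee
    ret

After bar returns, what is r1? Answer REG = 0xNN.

REG = 0x13

prologue: push r5 -> mem[0xe0]=0x66, sp=0xe0
body[0] sub  r6, r4, #36 -> r6=0x17
body[1] sub  r1, r3, r0 -> r1=0x13
body[2] mov  r5, #0xfd -> r5=0xfd
body[3] mov  r5, #0xf9 -> r5=0xf9
body[4] mov  r3, #0xee -> r3=0xee
epilogue: pop r5=0x66, sp=0xe1
r1 is caller-saved -> body value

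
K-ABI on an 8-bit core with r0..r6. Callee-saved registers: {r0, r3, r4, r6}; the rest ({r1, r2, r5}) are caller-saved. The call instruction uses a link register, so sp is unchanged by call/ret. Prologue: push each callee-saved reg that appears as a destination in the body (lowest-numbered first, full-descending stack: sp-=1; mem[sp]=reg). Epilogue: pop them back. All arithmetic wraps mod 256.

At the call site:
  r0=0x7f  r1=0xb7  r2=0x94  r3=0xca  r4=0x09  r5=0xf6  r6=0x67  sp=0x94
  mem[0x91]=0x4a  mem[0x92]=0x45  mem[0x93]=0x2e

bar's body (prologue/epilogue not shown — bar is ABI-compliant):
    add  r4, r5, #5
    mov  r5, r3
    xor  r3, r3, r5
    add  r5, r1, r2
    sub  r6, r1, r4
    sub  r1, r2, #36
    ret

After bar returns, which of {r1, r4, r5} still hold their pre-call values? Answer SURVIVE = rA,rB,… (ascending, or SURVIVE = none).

SURVIVE = r4

prologue: push r3 -> mem[0x93]=0xca, sp=0x93
prologue: push r4 -> mem[0x92]=0x09, sp=0x92
prologue: push r6 -> mem[0x91]=0x67, sp=0x91
body[0] add  r4, r5, #5 -> r4=0xfb
body[1] mov  r5, r3 -> r5=0xca
body[2] xor  r3, r3, r5 -> r3=0x00
body[3] add  r5, r1, r2 -> r5=0x4b
body[4] sub  r6, r1, r4 -> r6=0xbc
body[5] sub  r1, r2, #36 -> r1=0x70
epilogue: pop r6=0x67, sp=0x92
epilogue: pop r4=0x09, sp=0x93
epilogue: pop r3=0xca, sp=0x94
r1: caller-saved, written=True
r4: callee-saved, written=True
r5: caller-saved, written=True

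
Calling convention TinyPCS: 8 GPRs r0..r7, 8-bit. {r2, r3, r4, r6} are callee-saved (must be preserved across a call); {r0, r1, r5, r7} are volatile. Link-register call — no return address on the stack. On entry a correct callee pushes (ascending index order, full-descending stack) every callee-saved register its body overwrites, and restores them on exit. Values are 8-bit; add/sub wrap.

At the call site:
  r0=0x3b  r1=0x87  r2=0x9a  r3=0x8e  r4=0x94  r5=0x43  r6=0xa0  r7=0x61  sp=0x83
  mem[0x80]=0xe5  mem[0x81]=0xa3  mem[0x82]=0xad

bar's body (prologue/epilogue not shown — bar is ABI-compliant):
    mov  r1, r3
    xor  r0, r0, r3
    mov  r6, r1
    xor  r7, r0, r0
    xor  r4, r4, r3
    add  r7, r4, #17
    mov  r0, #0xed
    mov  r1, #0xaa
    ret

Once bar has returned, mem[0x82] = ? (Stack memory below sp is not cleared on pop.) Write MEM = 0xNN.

MEM = 0x94

prologue: push r4 → mem[0x82]=0x94, sp=0x82
prologue: push r6 → mem[0x81]=0xa0, sp=0x81
body[0] mov  r1, r3 → r1=0x8e
body[1] xor  r0, r0, r3 → r0=0xb5
body[2] mov  r6, r1 → r6=0x8e
body[3] xor  r7, r0, r0 → r7=0x00
body[4] xor  r4, r4, r3 → r4=0x1a
body[5] add  r7, r4, #17 → r7=0x2b
body[6] mov  r0, #0xed → r0=0xed
body[7] mov  r1, #0xaa → r1=0xaa
epilogue: pop r6=0xa0, sp=0x82
epilogue: pop r4=0x94, sp=0x83
prologue pushed ['r4', 'r6'] at ['0x82', '0x81']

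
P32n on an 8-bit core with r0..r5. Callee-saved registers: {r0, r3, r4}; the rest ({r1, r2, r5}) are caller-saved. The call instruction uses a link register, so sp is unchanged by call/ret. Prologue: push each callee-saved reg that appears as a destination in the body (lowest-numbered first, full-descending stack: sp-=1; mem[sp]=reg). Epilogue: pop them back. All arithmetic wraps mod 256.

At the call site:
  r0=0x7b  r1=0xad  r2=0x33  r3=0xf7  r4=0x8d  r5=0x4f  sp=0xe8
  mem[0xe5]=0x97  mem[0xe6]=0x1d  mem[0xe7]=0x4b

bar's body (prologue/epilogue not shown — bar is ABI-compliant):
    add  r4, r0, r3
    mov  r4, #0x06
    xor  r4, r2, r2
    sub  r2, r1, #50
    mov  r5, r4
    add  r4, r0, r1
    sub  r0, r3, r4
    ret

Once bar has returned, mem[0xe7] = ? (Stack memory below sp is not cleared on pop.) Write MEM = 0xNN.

MEM = 0x7b

prologue: push r0 → mem[0xe7]=0x7b, sp=0xe7
prologue: push r4 → mem[0xe6]=0x8d, sp=0xe6
body[0] add  r4, r0, r3 → r4=0x72
body[1] mov  r4, #0x06 → r4=0x06
body[2] xor  r4, r2, r2 → r4=0x00
body[3] sub  r2, r1, #50 → r2=0x7b
body[4] mov  r5, r4 → r5=0x00
body[5] add  r4, r0, r1 → r4=0x28
body[6] sub  r0, r3, r4 → r0=0xcf
epilogue: pop r4=0x8d, sp=0xe7
epilogue: pop r0=0x7b, sp=0xe8
prologue pushed ['r0', 'r4'] at ['0xe7', '0xe6']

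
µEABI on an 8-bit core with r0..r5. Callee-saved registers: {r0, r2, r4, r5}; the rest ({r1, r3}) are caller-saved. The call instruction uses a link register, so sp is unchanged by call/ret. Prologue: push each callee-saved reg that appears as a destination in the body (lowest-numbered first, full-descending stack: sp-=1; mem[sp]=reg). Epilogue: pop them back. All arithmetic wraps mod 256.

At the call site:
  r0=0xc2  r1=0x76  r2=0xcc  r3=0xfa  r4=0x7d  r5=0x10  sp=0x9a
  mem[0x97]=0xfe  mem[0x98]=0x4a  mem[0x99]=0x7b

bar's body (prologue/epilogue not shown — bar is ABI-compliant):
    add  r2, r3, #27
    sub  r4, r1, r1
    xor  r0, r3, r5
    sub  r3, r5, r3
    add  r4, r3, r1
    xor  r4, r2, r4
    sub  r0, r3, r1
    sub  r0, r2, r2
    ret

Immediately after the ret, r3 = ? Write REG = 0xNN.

REG = 0x16

prologue: push r0 -> mem[0x99]=0xc2, sp=0x99
prologue: push r2 -> mem[0x98]=0xcc, sp=0x98
prologue: push r4 -> mem[0x97]=0x7d, sp=0x97
body[0] add  r2, r3, #27 -> r2=0x15
body[1] sub  r4, r1, r1 -> r4=0x00
body[2] xor  r0, r3, r5 -> r0=0xea
body[3] sub  r3, r5, r3 -> r3=0x16
body[4] add  r4, r3, r1 -> r4=0x8c
body[5] xor  r4, r2, r4 -> r4=0x99
body[6] sub  r0, r3, r1 -> r0=0xa0
body[7] sub  r0, r2, r2 -> r0=0x00
epilogue: pop r4=0x7d, sp=0x98
epilogue: pop r2=0xcc, sp=0x99
epilogue: pop r0=0xc2, sp=0x9a
r3 is caller-saved -> body value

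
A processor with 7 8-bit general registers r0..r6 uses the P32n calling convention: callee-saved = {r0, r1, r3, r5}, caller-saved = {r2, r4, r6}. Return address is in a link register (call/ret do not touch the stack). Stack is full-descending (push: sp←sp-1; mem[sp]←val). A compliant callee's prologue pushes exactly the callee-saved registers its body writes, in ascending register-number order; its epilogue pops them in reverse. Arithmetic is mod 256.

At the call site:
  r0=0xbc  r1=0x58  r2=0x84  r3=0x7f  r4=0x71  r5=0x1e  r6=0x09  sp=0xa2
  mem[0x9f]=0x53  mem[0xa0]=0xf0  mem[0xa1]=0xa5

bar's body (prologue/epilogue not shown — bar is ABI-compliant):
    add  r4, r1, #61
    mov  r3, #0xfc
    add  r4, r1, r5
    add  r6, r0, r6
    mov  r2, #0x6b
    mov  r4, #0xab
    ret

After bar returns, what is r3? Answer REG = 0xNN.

REG = 0x7f

prologue: push r3 → mem[0xa1]=0x7f, sp=0xa1
body[0] add  r4, r1, #61 → r4=0x95
body[1] mov  r3, #0xfc → r3=0xfc
body[2] add  r4, r1, r5 → r4=0x76
body[3] add  r6, r0, r6 → r6=0xc5
body[4] mov  r2, #0x6b → r2=0x6b
body[5] mov  r4, #0xab → r4=0xab
epilogue: pop r3=0x7f, sp=0xa2
r3 is callee-saved → restored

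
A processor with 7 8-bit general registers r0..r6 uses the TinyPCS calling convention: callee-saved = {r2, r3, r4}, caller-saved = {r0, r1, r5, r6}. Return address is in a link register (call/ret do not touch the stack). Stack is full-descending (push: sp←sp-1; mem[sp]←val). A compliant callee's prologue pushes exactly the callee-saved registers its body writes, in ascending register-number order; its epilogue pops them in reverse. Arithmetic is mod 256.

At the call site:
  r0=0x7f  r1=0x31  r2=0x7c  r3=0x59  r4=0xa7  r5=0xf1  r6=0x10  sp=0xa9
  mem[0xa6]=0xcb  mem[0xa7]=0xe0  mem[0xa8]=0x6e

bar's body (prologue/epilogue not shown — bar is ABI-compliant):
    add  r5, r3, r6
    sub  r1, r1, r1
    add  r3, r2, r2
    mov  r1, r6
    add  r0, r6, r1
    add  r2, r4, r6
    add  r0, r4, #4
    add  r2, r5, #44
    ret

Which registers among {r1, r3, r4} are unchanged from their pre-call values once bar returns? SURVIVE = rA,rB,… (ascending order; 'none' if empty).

SURVIVE = r3,r4

prologue: push r2 → mem[0xa8]=0x7c, sp=0xa8
prologue: push r3 → mem[0xa7]=0x59, sp=0xa7
body[0] add  r5, r3, r6 → r5=0x69
body[1] sub  r1, r1, r1 → r1=0x00
body[2] add  r3, r2, r2 → r3=0xf8
body[3] mov  r1, r6 → r1=0x10
body[4] add  r0, r6, r1 → r0=0x20
body[5] add  r2, r4, r6 → r2=0xb7
body[6] add  r0, r4, #4 → r0=0xab
body[7] add  r2, r5, #44 → r2=0x95
epilogue: pop r3=0x59, sp=0xa8
epilogue: pop r2=0x7c, sp=0xa9
r1: caller-saved, written=True
r3: callee-saved, written=True
r4: callee-saved, written=False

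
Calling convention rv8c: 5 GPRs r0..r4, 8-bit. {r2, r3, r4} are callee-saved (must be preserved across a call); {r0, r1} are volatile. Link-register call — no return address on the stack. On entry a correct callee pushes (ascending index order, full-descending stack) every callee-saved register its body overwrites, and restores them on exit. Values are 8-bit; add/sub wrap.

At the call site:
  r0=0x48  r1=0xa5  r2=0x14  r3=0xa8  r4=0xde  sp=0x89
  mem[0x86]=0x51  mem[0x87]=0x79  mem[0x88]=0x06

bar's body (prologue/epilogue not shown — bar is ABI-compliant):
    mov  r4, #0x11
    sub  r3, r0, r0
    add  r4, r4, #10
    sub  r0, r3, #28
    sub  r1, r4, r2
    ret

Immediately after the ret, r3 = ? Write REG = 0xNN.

prologue: push r3 → mem[0x88]=0xa8, sp=0x88
prologue: push r4 → mem[0x87]=0xde, sp=0x87
body[0] mov  r4, #0x11 → r4=0x11
body[1] sub  r3, r0, r0 → r3=0x00
body[2] add  r4, r4, #10 → r4=0x1b
body[3] sub  r0, r3, #28 → r0=0xe4
body[4] sub  r1, r4, r2 → r1=0x07
epilogue: pop r4=0xde, sp=0x88
epilogue: pop r3=0xa8, sp=0x89
r3 is callee-saved → restored

REG = 0xa8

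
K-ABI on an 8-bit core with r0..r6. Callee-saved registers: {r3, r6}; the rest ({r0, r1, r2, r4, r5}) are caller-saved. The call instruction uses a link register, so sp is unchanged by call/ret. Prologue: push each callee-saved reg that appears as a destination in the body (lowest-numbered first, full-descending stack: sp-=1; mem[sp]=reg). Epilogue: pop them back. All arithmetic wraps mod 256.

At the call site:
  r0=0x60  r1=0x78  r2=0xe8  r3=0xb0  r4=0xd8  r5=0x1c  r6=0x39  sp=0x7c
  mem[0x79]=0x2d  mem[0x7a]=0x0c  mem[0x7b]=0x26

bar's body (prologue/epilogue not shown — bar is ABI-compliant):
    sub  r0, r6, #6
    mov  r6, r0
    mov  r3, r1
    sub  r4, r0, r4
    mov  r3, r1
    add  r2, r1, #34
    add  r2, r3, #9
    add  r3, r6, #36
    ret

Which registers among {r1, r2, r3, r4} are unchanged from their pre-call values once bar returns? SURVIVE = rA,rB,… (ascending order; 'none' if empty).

prologue: push r3 -> mem[0x7b]=0xb0, sp=0x7b
prologue: push r6 -> mem[0x7a]=0x39, sp=0x7a
body[0] sub  r0, r6, #6 -> r0=0x33
body[1] mov  r6, r0 -> r6=0x33
body[2] mov  r3, r1 -> r3=0x78
body[3] sub  r4, r0, r4 -> r4=0x5b
body[4] mov  r3, r1 -> r3=0x78
body[5] add  r2, r1, #34 -> r2=0x9a
body[6] add  r2, r3, #9 -> r2=0x81
body[7] add  r3, r6, #36 -> r3=0x57
epilogue: pop r6=0x39, sp=0x7b
epilogue: pop r3=0xb0, sp=0x7c
r1: caller-saved, written=False
r2: caller-saved, written=True
r3: callee-saved, written=True
r4: caller-saved, written=True

SURVIVE = r1,r3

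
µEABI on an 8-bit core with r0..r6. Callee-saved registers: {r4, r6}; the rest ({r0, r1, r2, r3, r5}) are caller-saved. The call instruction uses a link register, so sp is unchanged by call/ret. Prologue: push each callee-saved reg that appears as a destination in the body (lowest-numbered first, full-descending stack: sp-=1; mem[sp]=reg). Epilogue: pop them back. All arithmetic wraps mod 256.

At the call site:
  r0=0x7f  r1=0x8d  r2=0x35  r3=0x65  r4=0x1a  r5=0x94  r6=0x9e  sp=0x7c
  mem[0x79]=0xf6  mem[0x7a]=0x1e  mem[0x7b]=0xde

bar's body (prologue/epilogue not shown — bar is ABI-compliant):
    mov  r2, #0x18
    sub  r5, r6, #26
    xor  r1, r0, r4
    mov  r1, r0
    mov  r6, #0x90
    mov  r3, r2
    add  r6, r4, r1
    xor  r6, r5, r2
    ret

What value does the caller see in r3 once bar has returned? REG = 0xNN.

prologue: push r6 → mem[0x7b]=0x9e, sp=0x7b
body[0] mov  r2, #0x18 → r2=0x18
body[1] sub  r5, r6, #26 → r5=0x84
body[2] xor  r1, r0, r4 → r1=0x65
body[3] mov  r1, r0 → r1=0x7f
body[4] mov  r6, #0x90 → r6=0x90
body[5] mov  r3, r2 → r3=0x18
body[6] add  r6, r4, r1 → r6=0x99
body[7] xor  r6, r5, r2 → r6=0x9c
epilogue: pop r6=0x9e, sp=0x7c
r3 is caller-saved → body value

REG = 0x18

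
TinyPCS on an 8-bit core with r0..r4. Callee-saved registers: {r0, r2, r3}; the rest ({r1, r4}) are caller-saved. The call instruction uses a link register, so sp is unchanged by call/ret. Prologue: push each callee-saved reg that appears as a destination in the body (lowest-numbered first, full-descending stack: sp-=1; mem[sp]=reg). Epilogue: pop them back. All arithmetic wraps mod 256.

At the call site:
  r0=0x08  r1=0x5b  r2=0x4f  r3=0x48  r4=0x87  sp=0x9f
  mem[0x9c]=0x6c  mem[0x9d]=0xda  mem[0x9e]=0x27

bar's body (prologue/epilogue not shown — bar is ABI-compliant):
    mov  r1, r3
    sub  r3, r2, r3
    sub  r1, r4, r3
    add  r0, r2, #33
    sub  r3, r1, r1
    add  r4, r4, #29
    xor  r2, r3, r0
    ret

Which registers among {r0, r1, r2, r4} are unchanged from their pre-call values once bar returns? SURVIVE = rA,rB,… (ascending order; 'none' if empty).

SURVIVE = r0,r2

prologue: push r0 → mem[0x9e]=0x08, sp=0x9e
prologue: push r2 → mem[0x9d]=0x4f, sp=0x9d
prologue: push r3 → mem[0x9c]=0x48, sp=0x9c
body[0] mov  r1, r3 → r1=0x48
body[1] sub  r3, r2, r3 → r3=0x07
body[2] sub  r1, r4, r3 → r1=0x80
body[3] add  r0, r2, #33 → r0=0x70
body[4] sub  r3, r1, r1 → r3=0x00
body[5] add  r4, r4, #29 → r4=0xa4
body[6] xor  r2, r3, r0 → r2=0x70
epilogue: pop r3=0x48, sp=0x9d
epilogue: pop r2=0x4f, sp=0x9e
epilogue: pop r0=0x08, sp=0x9f
r0: callee-saved, written=True
r1: caller-saved, written=True
r2: callee-saved, written=True
r4: caller-saved, written=True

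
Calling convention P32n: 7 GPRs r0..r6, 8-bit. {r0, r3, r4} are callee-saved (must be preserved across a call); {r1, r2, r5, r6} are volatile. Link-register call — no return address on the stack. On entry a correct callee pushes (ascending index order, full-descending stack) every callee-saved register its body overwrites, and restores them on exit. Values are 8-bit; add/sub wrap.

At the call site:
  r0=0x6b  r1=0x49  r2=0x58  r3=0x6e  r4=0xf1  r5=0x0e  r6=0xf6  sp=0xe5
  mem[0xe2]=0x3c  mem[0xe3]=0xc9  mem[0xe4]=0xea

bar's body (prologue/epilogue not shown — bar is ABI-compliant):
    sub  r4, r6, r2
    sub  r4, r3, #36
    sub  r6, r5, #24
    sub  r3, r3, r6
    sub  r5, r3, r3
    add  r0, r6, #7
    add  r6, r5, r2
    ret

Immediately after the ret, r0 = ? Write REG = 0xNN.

prologue: push r0 → mem[0xe4]=0x6b, sp=0xe4
prologue: push r3 → mem[0xe3]=0x6e, sp=0xe3
prologue: push r4 → mem[0xe2]=0xf1, sp=0xe2
body[0] sub  r4, r6, r2 → r4=0x9e
body[1] sub  r4, r3, #36 → r4=0x4a
body[2] sub  r6, r5, #24 → r6=0xf6
body[3] sub  r3, r3, r6 → r3=0x78
body[4] sub  r5, r3, r3 → r5=0x00
body[5] add  r0, r6, #7 → r0=0xfd
body[6] add  r6, r5, r2 → r6=0x58
epilogue: pop r4=0xf1, sp=0xe3
epilogue: pop r3=0x6e, sp=0xe4
epilogue: pop r0=0x6b, sp=0xe5
r0 is callee-saved → restored

REG = 0x6b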